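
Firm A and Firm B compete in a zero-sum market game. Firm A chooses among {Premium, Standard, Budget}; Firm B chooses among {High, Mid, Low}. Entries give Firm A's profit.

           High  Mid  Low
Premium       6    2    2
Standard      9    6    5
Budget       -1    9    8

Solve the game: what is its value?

Row minima: Premium → 2, Standard → 5, Budget → -1; maximin = 5.
Column maxima: High → 9, Mid → 9, Low → 8; minimax = 8.
5 ≠ 8, so there is no saddle point; optimal play is mixed.
Premium is strictly dominated by Standard, so Firm A never plays it.
With Premium eliminated, Mid is strictly dominated by Low (it gives Firm A strictly more in every remaining row), so Firm B never plays it.
On the remaining 2×2 (Standard, Budget vs High, Low):
Let Firm A play Standard with probability p. Expected payoff against High: 9p + (-1)(1−p) = 10p − 1; against Low: 5p + 8(1−p) = −3p + 8.
Setting these equal: 10p − 1 = −3p + 8 ⇒ 13p = 9 ⇒ p = 9/13, and the value is (10)·(9/13) − 1 = 77/13.
For Firm B: with q = P(High), equating Standard's and Budget's payoffs gives 4q + 5 = −9q + 8 ⇒ q = 3/13.

77/13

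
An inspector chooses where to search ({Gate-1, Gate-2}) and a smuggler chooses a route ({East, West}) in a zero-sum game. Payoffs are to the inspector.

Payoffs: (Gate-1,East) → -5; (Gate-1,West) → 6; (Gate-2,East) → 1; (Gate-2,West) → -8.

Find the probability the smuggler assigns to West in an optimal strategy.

Row minima: Gate-1 → -5, Gate-2 → -8; maximin = -5.
Column maxima: East → 1, West → 6; minimax = 1.
-5 ≠ 1, so there is no saddle point; optimal play is mixed.
Let the inspector play Gate-1 with probability p. Expected payoff against East: (-5)p + 1(1−p) = −6p + 1; against West: 6p + (-8)(1−p) = 14p − 8.
Setting these equal: −6p + 1 = 14p − 8 ⇒ −20p = -9 ⇒ p = 9/20, and the value is (-6)·(9/20) + 1 = -17/10.
For the smuggler: with q = P(East), equating Gate-1's and Gate-2's payoffs gives −11q + 6 = 9q − 8 ⇒ q = 7/10.

3/10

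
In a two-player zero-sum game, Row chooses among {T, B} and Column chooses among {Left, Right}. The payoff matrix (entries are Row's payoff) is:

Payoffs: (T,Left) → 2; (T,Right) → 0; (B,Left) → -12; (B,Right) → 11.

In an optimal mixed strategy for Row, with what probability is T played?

Row minima: T → 0, B → -12; maximin = 0.
Column maxima: Left → 2, Right → 11; minimax = 2.
0 ≠ 2, so there is no saddle point; optimal play is mixed.
Let Row play T with probability p. Expected payoff against Left: 2p + (-12)(1−p) = 14p − 12; against Right: 0p + 11(1−p) = −11p + 11.
Setting these equal: 14p − 12 = −11p + 11 ⇒ 25p = 23 ⇒ p = 23/25, and the value is (14)·(23/25) − 12 = 22/25.
For Column: with q = P(Left), equating T's and B's payoffs gives 2q = −23q + 11 ⇒ q = 11/25.

23/25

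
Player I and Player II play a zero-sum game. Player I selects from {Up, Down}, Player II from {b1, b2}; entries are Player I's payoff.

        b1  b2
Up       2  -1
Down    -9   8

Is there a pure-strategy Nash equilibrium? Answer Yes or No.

No

Row minima: Up → -1, Down → -9; maximin = -1.
Column maxima: b1 → 2, b2 → 8; minimax = 2.
-1 ≠ 2, so no pure-strategy equilibrium exists.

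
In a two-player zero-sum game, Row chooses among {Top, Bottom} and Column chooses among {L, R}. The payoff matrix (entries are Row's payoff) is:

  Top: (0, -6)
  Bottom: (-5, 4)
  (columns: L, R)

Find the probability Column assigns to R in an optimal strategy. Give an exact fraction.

1/3

Row minima: Top → -6, Bottom → -5; maximin = -5.
Column maxima: L → 0, R → 4; minimax = 0.
-5 ≠ 0, so there is no saddle point; optimal play is mixed.
Let Row play Top with probability p. Expected payoff against L: 0p + (-5)(1−p) = 5p − 5; against R: (-6)p + 4(1−p) = −10p + 4.
Setting these equal: 5p − 5 = −10p + 4 ⇒ 15p = 9 ⇒ p = 3/5, and the value is (5)·(3/5) − 5 = -2.
For Column: with q = P(L), equating Top's and Bottom's payoffs gives 6q − 6 = −9q + 4 ⇒ q = 2/3.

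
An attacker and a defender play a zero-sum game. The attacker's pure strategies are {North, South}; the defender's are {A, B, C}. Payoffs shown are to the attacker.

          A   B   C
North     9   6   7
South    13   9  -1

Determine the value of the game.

69/11

Row minima: North → 6, South → -1; maximin = 6.
Column maxima: A → 13, B → 9, C → 7; minimax = 7.
6 ≠ 7, so there is no saddle point; optimal play is mixed.
A is strictly dominated by B (it gives the attacker strictly more in every row), so the defender never plays it.
On the remaining 2×2 (North, South vs B, C):
Let the attacker play North with probability p. Expected payoff against B: 6p + 9(1−p) = −3p + 9; against C: 7p + (-1)(1−p) = 8p − 1.
Setting these equal: −3p + 9 = 8p − 1 ⇒ −11p = -10 ⇒ p = 10/11, and the value is (-3)·(10/11) + 9 = 69/11.
For the defender: with q = P(B), equating North's and South's payoffs gives −q + 7 = 10q − 1 ⇒ q = 8/11.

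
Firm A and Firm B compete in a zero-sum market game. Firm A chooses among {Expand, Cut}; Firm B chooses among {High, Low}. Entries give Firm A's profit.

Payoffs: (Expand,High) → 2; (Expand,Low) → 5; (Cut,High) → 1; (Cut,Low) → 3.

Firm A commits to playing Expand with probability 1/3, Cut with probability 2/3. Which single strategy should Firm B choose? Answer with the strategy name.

If Firm B plays High, Firm A's expected payoff is (1/3)·2 + (2/3)·1 = 4/3.
If Firm B plays Low, Firm A's expected payoff is (1/3)·5 + (2/3)·3 = 11/3.
Firm B minimizes Firm A's payoff; the smallest is 4/3, so the best response is High.

High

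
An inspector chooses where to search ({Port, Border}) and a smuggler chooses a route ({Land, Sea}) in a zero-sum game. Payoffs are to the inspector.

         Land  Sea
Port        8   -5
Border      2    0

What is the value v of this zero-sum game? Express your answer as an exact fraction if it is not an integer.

0

Row minima: Port → -5, Border → 0; maximin = 0.
Column maxima: Land → 8, Sea → 0; minimax = 0.
Since maximin = minimax = 0, there is a saddle point and the value is 0.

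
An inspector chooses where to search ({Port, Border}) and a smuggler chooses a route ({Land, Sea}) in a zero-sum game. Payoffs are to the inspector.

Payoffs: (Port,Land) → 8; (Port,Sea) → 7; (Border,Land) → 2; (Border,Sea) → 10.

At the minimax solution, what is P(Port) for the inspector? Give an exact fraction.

8/9

Row minima: Port → 7, Border → 2; maximin = 7.
Column maxima: Land → 8, Sea → 10; minimax = 8.
7 ≠ 8, so there is no saddle point; optimal play is mixed.
Let the inspector play Port with probability p. Expected payoff against Land: 8p + 2(1−p) = 6p + 2; against Sea: 7p + 10(1−p) = −3p + 10.
Setting these equal: 6p + 2 = −3p + 10 ⇒ 9p = 8 ⇒ p = 8/9, and the value is (6)·(8/9) + 2 = 22/3.
For the smuggler: with q = P(Land), equating Port's and Border's payoffs gives q + 7 = −8q + 10 ⇒ q = 1/3.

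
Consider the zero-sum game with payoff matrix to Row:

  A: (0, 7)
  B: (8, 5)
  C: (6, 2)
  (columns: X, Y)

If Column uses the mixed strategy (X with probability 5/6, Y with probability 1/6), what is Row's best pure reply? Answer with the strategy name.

Expected payoff of A: (5/6)·0 + (1/6)·7 = 7/6.
Expected payoff of B: (5/6)·8 + (1/6)·5 = 15/2.
Expected payoff of C: (5/6)·6 + (1/6)·2 = 16/3.
The largest is 15/2, so Row's best response is B.

B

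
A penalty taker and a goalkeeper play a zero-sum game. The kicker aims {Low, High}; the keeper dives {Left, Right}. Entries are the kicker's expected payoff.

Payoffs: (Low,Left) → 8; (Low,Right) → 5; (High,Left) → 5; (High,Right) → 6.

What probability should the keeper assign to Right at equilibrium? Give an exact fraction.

Row minima: Low → 5, High → 5; maximin = 5.
Column maxima: Left → 8, Right → 6; minimax = 6.
5 ≠ 6, so there is no saddle point; optimal play is mixed.
Let the kicker play Low with probability p. Expected payoff against Left: 8p + 5(1−p) = 3p + 5; against Right: 5p + 6(1−p) = −p + 6.
Setting these equal: 3p + 5 = −p + 6 ⇒ 4p = 1 ⇒ p = 1/4, and the value is (3)·(1/4) + 5 = 23/4.
For the keeper: with q = P(Left), equating Low's and High's payoffs gives 3q + 5 = −q + 6 ⇒ q = 1/4.

3/4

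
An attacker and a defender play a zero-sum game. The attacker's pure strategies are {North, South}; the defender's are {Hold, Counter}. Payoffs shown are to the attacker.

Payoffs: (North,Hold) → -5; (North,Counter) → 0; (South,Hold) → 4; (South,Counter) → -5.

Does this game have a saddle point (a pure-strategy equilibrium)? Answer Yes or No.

Row minima: North → -5, South → -5; maximin = -5.
Column maxima: Hold → 4, Counter → 0; minimax = 0.
-5 ≠ 0, so no pure-strategy equilibrium exists.

No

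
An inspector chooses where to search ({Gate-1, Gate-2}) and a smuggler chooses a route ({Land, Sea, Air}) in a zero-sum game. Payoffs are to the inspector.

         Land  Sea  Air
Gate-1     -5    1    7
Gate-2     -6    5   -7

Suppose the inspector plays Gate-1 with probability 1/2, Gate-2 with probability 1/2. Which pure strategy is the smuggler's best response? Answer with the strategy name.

Land

If the smuggler plays Land, the inspector's expected payoff is (1/2)·(-5) + (1/2)·(-6) = -11/2.
If the smuggler plays Sea, the inspector's expected payoff is (1/2)·1 + (1/2)·5 = 3.
If the smuggler plays Air, the inspector's expected payoff is (1/2)·7 + (1/2)·(-7) = 0.
The smuggler minimizes the inspector's payoff; the smallest is -11/2, so the best response is Land.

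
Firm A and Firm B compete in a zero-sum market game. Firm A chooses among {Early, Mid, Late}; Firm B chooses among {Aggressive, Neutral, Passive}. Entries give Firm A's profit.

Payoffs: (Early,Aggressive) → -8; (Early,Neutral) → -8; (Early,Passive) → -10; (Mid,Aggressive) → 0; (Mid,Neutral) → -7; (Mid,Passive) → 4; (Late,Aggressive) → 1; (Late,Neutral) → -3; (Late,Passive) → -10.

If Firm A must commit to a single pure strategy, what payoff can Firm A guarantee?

Row minima: Early → -10, Mid → -7, Late → -10.
The best of these is -7.

-7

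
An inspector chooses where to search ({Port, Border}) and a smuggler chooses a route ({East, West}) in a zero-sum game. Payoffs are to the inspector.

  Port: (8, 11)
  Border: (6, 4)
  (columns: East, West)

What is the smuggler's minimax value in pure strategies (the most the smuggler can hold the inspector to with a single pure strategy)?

Column maxima: East → 8, West → 11.
The smallest of these is 8.

8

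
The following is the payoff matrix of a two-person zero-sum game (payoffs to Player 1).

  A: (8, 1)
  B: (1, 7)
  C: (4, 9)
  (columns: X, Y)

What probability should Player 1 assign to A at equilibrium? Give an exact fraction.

5/12

Row minima: A → 1, B → 1, C → 4; maximin = 4.
Column maxima: X → 8, Y → 9; minimax = 8.
4 ≠ 8, so there is no saddle point; optimal play is mixed.
B is strictly dominated by C, so Player 1 never plays it.
On the remaining 2×2 (A, C vs X, Y):
Let Player 1 play A with probability p. Expected payoff against X: 8p + 4(1−p) = 4p + 4; against Y: 1p + 9(1−p) = −8p + 9.
Setting these equal: 4p + 4 = −8p + 9 ⇒ 12p = 5 ⇒ p = 5/12, and the value is (4)·(5/12) + 4 = 17/3.
For Player 2: with q = P(X), equating A's and C's payoffs gives 7q + 1 = −5q + 9 ⇒ q = 2/3.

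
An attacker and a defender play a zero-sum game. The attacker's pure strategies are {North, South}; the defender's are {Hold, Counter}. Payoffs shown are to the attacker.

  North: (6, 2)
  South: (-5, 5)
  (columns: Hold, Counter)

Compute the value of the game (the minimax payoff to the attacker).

Row minima: North → 2, South → -5; maximin = 2.
Column maxima: Hold → 6, Counter → 5; minimax = 5.
2 ≠ 5, so there is no saddle point; optimal play is mixed.
Let the attacker play North with probability p. Expected payoff against Hold: 6p + (-5)(1−p) = 11p − 5; against Counter: 2p + 5(1−p) = −3p + 5.
Setting these equal: 11p − 5 = −3p + 5 ⇒ 14p = 10 ⇒ p = 5/7, and the value is (11)·(5/7) − 5 = 20/7.
For the defender: with q = P(Hold), equating North's and South's payoffs gives 4q + 2 = −10q + 5 ⇒ q = 3/14.

20/7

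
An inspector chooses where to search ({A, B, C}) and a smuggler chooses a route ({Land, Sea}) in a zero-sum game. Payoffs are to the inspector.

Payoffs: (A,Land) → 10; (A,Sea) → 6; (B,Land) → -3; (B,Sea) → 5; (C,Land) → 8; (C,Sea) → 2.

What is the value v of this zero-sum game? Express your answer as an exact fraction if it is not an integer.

Row minima: A → 6, B → -3, C → 2; maximin = 6.
Column maxima: Land → 10, Sea → 6; minimax = 6.
Since maximin = minimax = 6, there is a saddle point and the value is 6.

6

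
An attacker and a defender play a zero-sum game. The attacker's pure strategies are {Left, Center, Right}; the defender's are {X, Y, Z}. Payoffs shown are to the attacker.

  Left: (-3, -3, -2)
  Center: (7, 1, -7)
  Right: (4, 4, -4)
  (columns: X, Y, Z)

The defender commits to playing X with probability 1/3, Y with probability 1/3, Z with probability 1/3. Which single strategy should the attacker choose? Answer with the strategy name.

Right

Expected payoff of Left: (1/3)·(-3) + (1/3)·(-3) + (1/3)·(-2) = -8/3.
Expected payoff of Center: (1/3)·7 + (1/3)·1 + (1/3)·(-7) = 1/3.
Expected payoff of Right: (1/3)·4 + (1/3)·4 + (1/3)·(-4) = 4/3.
The largest is 4/3, so the attacker's best response is Right.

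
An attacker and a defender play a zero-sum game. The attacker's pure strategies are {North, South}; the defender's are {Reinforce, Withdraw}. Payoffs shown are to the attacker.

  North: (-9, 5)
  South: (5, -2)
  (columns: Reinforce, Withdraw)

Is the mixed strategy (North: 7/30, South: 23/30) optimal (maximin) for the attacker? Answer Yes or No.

No

Against Reinforce this mix gives (7/30)·(-9) + (23/30)·5 = 26/15.
Against Withdraw this mix gives (7/30)·5 + (23/30)·(-2) = -11/30.
The defender will play Withdraw, holding the attacker to -11/30. Shifting weight toward the row that does better against Withdraw would raise this floor (the equalizing mix achieves 1/3 against both Withdraw and Reinforce), so the proposed strategy is not optimal.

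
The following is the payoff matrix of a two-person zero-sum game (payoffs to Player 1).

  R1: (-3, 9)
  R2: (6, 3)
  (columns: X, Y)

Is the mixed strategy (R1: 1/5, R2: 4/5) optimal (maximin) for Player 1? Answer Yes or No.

Yes

Against X this mix gives (1/5)·(-3) + (4/5)·6 = 21/5.
Against Y this mix gives (1/5)·9 + (4/5)·3 = 21/5.
All of Player 2's active replies (X, Y) yield 21/5, and no column does worse for Player 1. The mix makes Player 2 indifferent and guarantees 21/5, so it is optimal.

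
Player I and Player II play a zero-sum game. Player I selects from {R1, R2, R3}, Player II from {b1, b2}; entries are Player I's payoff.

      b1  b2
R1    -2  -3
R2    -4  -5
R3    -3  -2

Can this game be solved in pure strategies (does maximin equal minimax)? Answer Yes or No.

Row minima: R1 → -3, R2 → -5, R3 → -3; maximin = -3.
Column maxima: b1 → -2, b2 → -2; minimax = -2.
-3 ≠ -2, so no pure-strategy equilibrium exists.

No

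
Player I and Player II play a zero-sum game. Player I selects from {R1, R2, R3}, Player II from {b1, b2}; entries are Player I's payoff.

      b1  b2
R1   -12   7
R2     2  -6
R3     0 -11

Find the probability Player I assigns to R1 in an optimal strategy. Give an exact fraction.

8/27

Row minima: R1 → -12, R2 → -6, R3 → -11; maximin = -6.
Column maxima: b1 → 2, b2 → 7; minimax = 2.
-6 ≠ 2, so there is no saddle point; optimal play is mixed.
R3 is strictly dominated by R2, so Player I never plays it.
On the remaining 2×2 (R1, R2 vs b1, b2):
Let Player I play R1 with probability p. Expected payoff against b1: (-12)p + 2(1−p) = −14p + 2; against b2: 7p + (-6)(1−p) = 13p − 6.
Setting these equal: −14p + 2 = 13p − 6 ⇒ −27p = -8 ⇒ p = 8/27, and the value is (-14)·(8/27) + 2 = -58/27.
For Player II: with q = P(b1), equating R1's and R2's payoffs gives −19q + 7 = 8q − 6 ⇒ q = 13/27.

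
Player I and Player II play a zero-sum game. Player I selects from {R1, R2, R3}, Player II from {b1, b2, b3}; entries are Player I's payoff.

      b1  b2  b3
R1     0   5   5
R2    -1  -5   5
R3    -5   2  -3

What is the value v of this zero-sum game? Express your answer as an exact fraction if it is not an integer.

Row minima: R1 → 0, R2 → -5, R3 → -5; maximin = 0.
Column maxima: b1 → 0, b2 → 5, b3 → 5; minimax = 0.
Since maximin = minimax = 0, there is a saddle point and the value is 0.

0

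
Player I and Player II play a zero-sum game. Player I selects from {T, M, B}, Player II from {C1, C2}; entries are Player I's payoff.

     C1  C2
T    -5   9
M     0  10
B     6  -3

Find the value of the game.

60/19

Row minima: T → -5, M → 0, B → -3; maximin = 0.
Column maxima: C1 → 6, C2 → 10; minimax = 6.
0 ≠ 6, so there is no saddle point; optimal play is mixed.
T is strictly dominated by M, so Player I never plays it.
On the remaining 2×2 (M, B vs C1, C2):
Let Player I play M with probability p. Expected payoff against C1: 0p + 6(1−p) = −6p + 6; against C2: 10p + (-3)(1−p) = 13p − 3.
Setting these equal: −6p + 6 = 13p − 3 ⇒ −19p = -9 ⇒ p = 9/19, and the value is (-6)·(9/19) + 6 = 60/19.
For Player II: with q = P(C1), equating M's and B's payoffs gives −10q + 10 = 9q − 3 ⇒ q = 13/19.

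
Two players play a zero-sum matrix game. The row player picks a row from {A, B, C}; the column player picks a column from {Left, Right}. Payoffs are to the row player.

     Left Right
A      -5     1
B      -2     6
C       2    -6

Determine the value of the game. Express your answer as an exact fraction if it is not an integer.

Row minima: A → -5, B → -2, C → -6; maximin = -2.
Column maxima: Left → 2, Right → 6; minimax = 2.
-2 ≠ 2, so there is no saddle point; optimal play is mixed.
A is strictly dominated by B, so the row player never plays it.
On the remaining 2×2 (B, C vs Left, Right):
Let the row player play B with probability p. Expected payoff against Left: (-2)p + 2(1−p) = −4p + 2; against Right: 6p + (-6)(1−p) = 12p − 6.
Setting these equal: −4p + 2 = 12p − 6 ⇒ −16p = -8 ⇒ p = 1/2, and the value is (-4)·(1/2) + 2 = 0.
For the column player: with q = P(Left), equating B's and C's payoffs gives −8q + 6 = 8q − 6 ⇒ q = 3/4.

0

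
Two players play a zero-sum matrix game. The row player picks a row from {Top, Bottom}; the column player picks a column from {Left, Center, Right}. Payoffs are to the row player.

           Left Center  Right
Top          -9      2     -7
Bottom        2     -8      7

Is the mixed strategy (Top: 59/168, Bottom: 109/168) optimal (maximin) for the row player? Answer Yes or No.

Against Left this mix gives (59/168)·(-9) + (109/168)·2 = -313/168.
Against Center this mix gives (59/168)·2 + (109/168)·(-8) = -377/84.
Against Right this mix gives (59/168)·(-7) + (109/168)·7 = 25/12.
The column player will play Center, holding the row player to -377/84. Shifting weight toward the row that does better against Center would raise this floor (the equalizing mix achieves -68/21 against both Center and Left), so the proposed strategy is not optimal.

No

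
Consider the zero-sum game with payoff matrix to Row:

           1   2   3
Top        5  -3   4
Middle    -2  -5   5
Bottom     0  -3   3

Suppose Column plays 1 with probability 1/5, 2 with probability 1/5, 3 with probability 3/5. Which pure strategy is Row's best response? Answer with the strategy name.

Top

Expected payoff of Top: (1/5)·5 + (1/5)·(-3) + (3/5)·4 = 14/5.
Expected payoff of Middle: (1/5)·(-2) + (1/5)·(-5) + (3/5)·5 = 8/5.
Expected payoff of Bottom: (1/5)·0 + (1/5)·(-3) + (3/5)·3 = 6/5.
The largest is 14/5, so Row's best response is Top.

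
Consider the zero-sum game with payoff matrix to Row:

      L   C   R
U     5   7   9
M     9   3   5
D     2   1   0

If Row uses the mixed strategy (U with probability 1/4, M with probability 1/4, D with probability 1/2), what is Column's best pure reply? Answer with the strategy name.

If Column plays L, Row's expected payoff is (1/4)·5 + (1/4)·9 + (1/2)·2 = 9/2.
If Column plays C, Row's expected payoff is (1/4)·7 + (1/4)·3 + (1/2)·1 = 3.
If Column plays R, Row's expected payoff is (1/4)·9 + (1/4)·5 + (1/2)·0 = 7/2.
Column minimizes Row's payoff; the smallest is 3, so the best response is C.

C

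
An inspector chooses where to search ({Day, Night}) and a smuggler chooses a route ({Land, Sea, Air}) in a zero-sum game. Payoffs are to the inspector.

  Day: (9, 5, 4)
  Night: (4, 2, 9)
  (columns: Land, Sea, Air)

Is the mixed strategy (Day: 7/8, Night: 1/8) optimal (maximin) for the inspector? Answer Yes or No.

Against Land this mix gives (7/8)·9 + (1/8)·4 = 67/8.
Against Sea this mix gives (7/8)·5 + (1/8)·2 = 37/8.
Against Air this mix gives (7/8)·4 + (1/8)·9 = 37/8.
All of the smuggler's active replies (Sea, Air) yield 37/8, and no column does worse for the inspector. The mix makes the smuggler indifferent and guarantees 37/8, so it is optimal.

Yes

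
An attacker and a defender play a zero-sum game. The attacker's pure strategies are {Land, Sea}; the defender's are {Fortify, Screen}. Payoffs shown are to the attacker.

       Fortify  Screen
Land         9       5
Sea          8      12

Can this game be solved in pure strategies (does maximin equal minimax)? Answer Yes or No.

No

Row minima: Land → 5, Sea → 8; maximin = 8.
Column maxima: Fortify → 9, Screen → 12; minimax = 9.
8 ≠ 9, so no pure-strategy equilibrium exists.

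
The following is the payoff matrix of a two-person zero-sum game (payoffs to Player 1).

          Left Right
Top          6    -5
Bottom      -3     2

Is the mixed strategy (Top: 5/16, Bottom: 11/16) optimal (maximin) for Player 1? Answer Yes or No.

Yes

Against Left this mix gives (5/16)·6 + (11/16)·(-3) = -3/16.
Against Right this mix gives (5/16)·(-5) + (11/16)·2 = -3/16.
All of Player 2's active replies (Left, Right) yield -3/16, and no column does worse for Player 1. The mix makes Player 2 indifferent and guarantees -3/16, so it is optimal.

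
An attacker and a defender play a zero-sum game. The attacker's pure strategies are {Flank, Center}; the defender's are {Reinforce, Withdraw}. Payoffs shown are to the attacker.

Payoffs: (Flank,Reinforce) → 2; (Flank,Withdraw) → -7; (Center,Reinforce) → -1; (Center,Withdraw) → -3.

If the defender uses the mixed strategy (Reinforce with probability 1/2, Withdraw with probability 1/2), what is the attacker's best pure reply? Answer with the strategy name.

Center

Expected payoff of Flank: (1/2)·2 + (1/2)·(-7) = -5/2.
Expected payoff of Center: (1/2)·(-1) + (1/2)·(-3) = -2.
The largest is -2, so the attacker's best response is Center.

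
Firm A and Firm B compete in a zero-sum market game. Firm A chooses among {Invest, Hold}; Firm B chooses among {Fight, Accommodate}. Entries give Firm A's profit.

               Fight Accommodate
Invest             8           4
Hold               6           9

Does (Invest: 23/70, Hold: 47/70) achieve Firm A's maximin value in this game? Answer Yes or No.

No

Against Fight this mix gives (23/70)·8 + (47/70)·6 = 233/35.
Against Accommodate this mix gives (23/70)·4 + (47/70)·9 = 103/14.
Firm B will play Fight, holding Firm A to 233/35. Shifting weight toward the row that does better against Fight would raise this floor (the equalizing mix achieves 48/7 against both Fight and Accommodate), so the proposed strategy is not optimal.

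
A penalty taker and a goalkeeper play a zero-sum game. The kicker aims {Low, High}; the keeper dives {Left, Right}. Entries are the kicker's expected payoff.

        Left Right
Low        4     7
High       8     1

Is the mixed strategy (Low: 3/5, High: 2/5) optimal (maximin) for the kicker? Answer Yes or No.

Against Left this mix gives (3/5)·4 + (2/5)·8 = 28/5.
Against Right this mix gives (3/5)·7 + (2/5)·1 = 23/5.
The keeper will play Right, holding the kicker to 23/5. Shifting weight toward the row that does better against Right would raise this floor (the equalizing mix achieves 26/5 against both Right and Left), so the proposed strategy is not optimal.

No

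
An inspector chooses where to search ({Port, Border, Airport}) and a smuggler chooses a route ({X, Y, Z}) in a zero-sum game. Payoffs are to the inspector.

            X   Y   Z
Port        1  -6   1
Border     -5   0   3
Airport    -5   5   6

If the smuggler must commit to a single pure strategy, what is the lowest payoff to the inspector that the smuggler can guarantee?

Column maxima: X → 1, Y → 5, Z → 6.
The smallest of these is 1.

1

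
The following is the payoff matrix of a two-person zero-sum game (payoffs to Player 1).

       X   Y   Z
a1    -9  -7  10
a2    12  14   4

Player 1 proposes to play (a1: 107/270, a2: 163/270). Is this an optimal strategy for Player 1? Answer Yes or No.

No

Against X this mix gives (107/270)·(-9) + (163/270)·12 = 331/90.
Against Y this mix gives (107/270)·(-7) + (163/270)·14 = 511/90.
Against Z this mix gives (107/270)·10 + (163/270)·4 = 287/45.
Player 2 will play X, holding Player 1 to 331/90. Shifting weight toward the row that does better against X would raise this floor (the equalizing mix achieves 52/9 against both X and Z), so the proposed strategy is not optimal.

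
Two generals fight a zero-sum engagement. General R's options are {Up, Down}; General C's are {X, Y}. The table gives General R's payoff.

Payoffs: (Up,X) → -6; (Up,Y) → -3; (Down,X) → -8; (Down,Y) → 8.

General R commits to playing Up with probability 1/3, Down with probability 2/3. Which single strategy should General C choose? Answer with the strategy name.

X

If General C plays X, General R's expected payoff is (1/3)·(-6) + (2/3)·(-8) = -22/3.
If General C plays Y, General R's expected payoff is (1/3)·(-3) + (2/3)·8 = 13/3.
General C minimizes General R's payoff; the smallest is -22/3, so the best response is X.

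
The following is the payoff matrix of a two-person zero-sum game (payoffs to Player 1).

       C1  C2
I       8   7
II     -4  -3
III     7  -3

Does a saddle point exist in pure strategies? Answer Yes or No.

Yes

Row minima: I → 7, II → -4, III → -3; maximin = 7.
Column maxima: C1 → 8, C2 → 7; minimax = 7.
maximin = minimax = 7, so a saddle point exists.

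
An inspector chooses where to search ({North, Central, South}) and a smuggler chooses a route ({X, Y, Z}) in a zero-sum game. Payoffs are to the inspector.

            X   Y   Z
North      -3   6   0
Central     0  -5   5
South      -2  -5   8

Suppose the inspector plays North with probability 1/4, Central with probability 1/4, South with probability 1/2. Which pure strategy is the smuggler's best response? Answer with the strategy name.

If the smuggler plays X, the inspector's expected payoff is (1/4)·(-3) + (1/4)·0 + (1/2)·(-2) = -7/4.
If the smuggler plays Y, the inspector's expected payoff is (1/4)·6 + (1/4)·(-5) + (1/2)·(-5) = -9/4.
If the smuggler plays Z, the inspector's expected payoff is (1/4)·0 + (1/4)·5 + (1/2)·8 = 21/4.
The smuggler minimizes the inspector's payoff; the smallest is -9/4, so the best response is Y.

Y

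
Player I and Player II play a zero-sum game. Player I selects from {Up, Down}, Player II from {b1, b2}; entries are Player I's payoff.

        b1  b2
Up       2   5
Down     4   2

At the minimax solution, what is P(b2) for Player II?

2/5

Row minima: Up → 2, Down → 2; maximin = 2.
Column maxima: b1 → 4, b2 → 5; minimax = 4.
2 ≠ 4, so there is no saddle point; optimal play is mixed.
Let Player I play Up with probability p. Expected payoff against b1: 2p + 4(1−p) = −2p + 4; against b2: 5p + 2(1−p) = 3p + 2.
Setting these equal: −2p + 4 = 3p + 2 ⇒ −5p = -2 ⇒ p = 2/5, and the value is (-2)·(2/5) + 4 = 16/5.
For Player II: with q = P(b1), equating Up's and Down's payoffs gives −3q + 5 = 2q + 2 ⇒ q = 3/5.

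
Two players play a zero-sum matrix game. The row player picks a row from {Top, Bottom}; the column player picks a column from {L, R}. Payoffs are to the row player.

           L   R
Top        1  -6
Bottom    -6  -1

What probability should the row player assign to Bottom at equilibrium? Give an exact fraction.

Row minima: Top → -6, Bottom → -6; maximin = -6.
Column maxima: L → 1, R → -1; minimax = -1.
-6 ≠ -1, so there is no saddle point; optimal play is mixed.
Let the row player play Top with probability p. Expected payoff against L: 1p + (-6)(1−p) = 7p − 6; against R: (-6)p + (-1)(1−p) = −5p − 1.
Setting these equal: 7p − 6 = −5p − 1 ⇒ 12p = 5 ⇒ p = 5/12, and the value is (7)·(5/12) − 6 = -37/12.
For the column player: with q = P(L), equating Top's and Bottom's payoffs gives 7q − 6 = −5q − 1 ⇒ q = 5/12.

7/12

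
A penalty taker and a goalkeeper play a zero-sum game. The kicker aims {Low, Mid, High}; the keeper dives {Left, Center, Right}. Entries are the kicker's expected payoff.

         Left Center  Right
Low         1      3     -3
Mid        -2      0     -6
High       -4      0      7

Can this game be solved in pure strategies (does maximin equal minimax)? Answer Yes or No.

Row minima: Low → -3, Mid → -6, High → -4; maximin = -3.
Column maxima: Left → 1, Center → 3, Right → 7; minimax = 1.
-3 ≠ 1, so no pure-strategy equilibrium exists.

No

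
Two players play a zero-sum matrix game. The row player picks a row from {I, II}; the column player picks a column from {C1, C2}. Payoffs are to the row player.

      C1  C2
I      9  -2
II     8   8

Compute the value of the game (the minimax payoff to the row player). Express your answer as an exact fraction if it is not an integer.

Row minima: I → -2, II → 8; maximin = 8.
Column maxima: C1 → 9, C2 → 8; minimax = 8.
Since maximin = minimax = 8, there is a saddle point and the value is 8.

8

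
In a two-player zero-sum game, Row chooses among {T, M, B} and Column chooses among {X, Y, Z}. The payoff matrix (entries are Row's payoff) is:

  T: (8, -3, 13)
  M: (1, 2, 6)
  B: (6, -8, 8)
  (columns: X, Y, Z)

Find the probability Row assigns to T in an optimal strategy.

1/12

Row minima: T → -3, M → 1, B → -8; maximin = 1.
Column maxima: X → 8, Y → 2, Z → 13; minimax = 2.
1 ≠ 2, so there is no saddle point; optimal play is mixed.
B is strictly dominated by T, so Row never plays it.
Z is strictly dominated by X (it gives Row strictly more in every row), so Column never plays it.
On the remaining 2×2 (T, M vs X, Y):
Let Row play T with probability p. Expected payoff against X: 8p + 1(1−p) = 7p + 1; against Y: (-3)p + 2(1−p) = −5p + 2.
Setting these equal: 7p + 1 = −5p + 2 ⇒ 12p = 1 ⇒ p = 1/12, and the value is (7)·(1/12) + 1 = 19/12.
For Column: with q = P(X), equating T's and M's payoffs gives 11q − 3 = −q + 2 ⇒ q = 5/12.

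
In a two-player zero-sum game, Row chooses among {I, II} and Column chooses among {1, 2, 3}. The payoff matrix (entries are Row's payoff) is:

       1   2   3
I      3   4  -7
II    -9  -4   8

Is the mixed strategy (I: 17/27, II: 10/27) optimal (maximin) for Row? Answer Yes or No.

Against 1 this mix gives (17/27)·3 + (10/27)·(-9) = -13/9.
Against 2 this mix gives (17/27)·4 + (10/27)·(-4) = 28/27.
Against 3 this mix gives (17/27)·(-7) + (10/27)·8 = -13/9.
All of Column's active replies (1, 3) yield -13/9, and no column does worse for Row. The mix makes Column indifferent and guarantees -13/9, so it is optimal.

Yes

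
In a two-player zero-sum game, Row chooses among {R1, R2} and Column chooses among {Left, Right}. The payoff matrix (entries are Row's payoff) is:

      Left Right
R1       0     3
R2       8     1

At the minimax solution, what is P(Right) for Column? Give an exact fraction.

Row minima: R1 → 0, R2 → 1; maximin = 1.
Column maxima: Left → 8, Right → 3; minimax = 3.
1 ≠ 3, so there is no saddle point; optimal play is mixed.
Let Row play R1 with probability p. Expected payoff against Left: 0p + 8(1−p) = −8p + 8; against Right: 3p + 1(1−p) = 2p + 1.
Setting these equal: −8p + 8 = 2p + 1 ⇒ −10p = -7 ⇒ p = 7/10, and the value is (-8)·(7/10) + 8 = 12/5.
For Column: with q = P(Left), equating R1's and R2's payoffs gives −3q + 3 = 7q + 1 ⇒ q = 1/5.

4/5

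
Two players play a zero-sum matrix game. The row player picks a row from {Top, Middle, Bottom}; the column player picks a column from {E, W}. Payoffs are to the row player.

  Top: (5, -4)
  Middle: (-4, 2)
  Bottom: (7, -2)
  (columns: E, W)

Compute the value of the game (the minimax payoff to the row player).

2/5

Row minima: Top → -4, Middle → -4, Bottom → -2; maximin = -2.
Column maxima: E → 7, W → 2; minimax = 2.
-2 ≠ 2, so there is no saddle point; optimal play is mixed.
Top is strictly dominated by Bottom, so the row player never plays it.
On the remaining 2×2 (Middle, Bottom vs E, W):
Let the row player play Middle with probability p. Expected payoff against E: (-4)p + 7(1−p) = −11p + 7; against W: 2p + (-2)(1−p) = 4p − 2.
Setting these equal: −11p + 7 = 4p − 2 ⇒ −15p = -9 ⇒ p = 3/5, and the value is (-11)·(3/5) + 7 = 2/5.
For the column player: with q = P(E), equating Middle's and Bottom's payoffs gives −6q + 2 = 9q − 2 ⇒ q = 4/15.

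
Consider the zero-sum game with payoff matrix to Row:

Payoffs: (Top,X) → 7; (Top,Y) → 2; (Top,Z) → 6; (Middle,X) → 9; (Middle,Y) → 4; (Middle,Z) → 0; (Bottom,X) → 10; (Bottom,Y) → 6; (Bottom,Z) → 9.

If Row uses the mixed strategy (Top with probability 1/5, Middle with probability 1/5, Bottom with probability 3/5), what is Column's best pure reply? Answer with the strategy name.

Y

If Column plays X, Row's expected payoff is (1/5)·7 + (1/5)·9 + (3/5)·10 = 46/5.
If Column plays Y, Row's expected payoff is (1/5)·2 + (1/5)·4 + (3/5)·6 = 24/5.
If Column plays Z, Row's expected payoff is (1/5)·6 + (1/5)·0 + (3/5)·9 = 33/5.
Column minimizes Row's payoff; the smallest is 24/5, so the best response is Y.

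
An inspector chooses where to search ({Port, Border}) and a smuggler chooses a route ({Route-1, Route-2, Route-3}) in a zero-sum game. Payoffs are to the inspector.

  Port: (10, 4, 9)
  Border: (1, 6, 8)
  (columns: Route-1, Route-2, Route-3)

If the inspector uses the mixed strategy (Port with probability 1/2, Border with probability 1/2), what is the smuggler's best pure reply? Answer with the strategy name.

Route-2

If the smuggler plays Route-1, the inspector's expected payoff is (1/2)·10 + (1/2)·1 = 11/2.
If the smuggler plays Route-2, the inspector's expected payoff is (1/2)·4 + (1/2)·6 = 5.
If the smuggler plays Route-3, the inspector's expected payoff is (1/2)·9 + (1/2)·8 = 17/2.
The smuggler minimizes the inspector's payoff; the smallest is 5, so the best response is Route-2.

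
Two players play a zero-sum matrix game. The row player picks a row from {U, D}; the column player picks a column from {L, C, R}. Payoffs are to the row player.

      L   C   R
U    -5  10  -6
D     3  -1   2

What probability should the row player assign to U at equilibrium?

3/19

Row minima: U → -6, D → -1; maximin = -1.
Column maxima: L → 3, C → 10, R → 2; minimax = 2.
-1 ≠ 2, so there is no saddle point; optimal play is mixed.
L is strictly dominated by R (it gives the row player strictly more in every row), so the column player never plays it.
On the remaining 2×2 (U, D vs C, R):
Let the row player play U with probability p. Expected payoff against C: 10p + (-1)(1−p) = 11p − 1; against R: (-6)p + 2(1−p) = −8p + 2.
Setting these equal: 11p − 1 = −8p + 2 ⇒ 19p = 3 ⇒ p = 3/19, and the value is (11)·(3/19) − 1 = 14/19.
For the column player: with q = P(C), equating U's and D's payoffs gives 16q − 6 = −3q + 2 ⇒ q = 8/19.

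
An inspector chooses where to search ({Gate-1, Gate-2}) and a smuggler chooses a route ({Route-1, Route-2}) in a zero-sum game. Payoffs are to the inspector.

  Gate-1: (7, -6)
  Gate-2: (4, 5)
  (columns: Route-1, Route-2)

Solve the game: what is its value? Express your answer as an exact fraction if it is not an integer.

59/14

Row minima: Gate-1 → -6, Gate-2 → 4; maximin = 4.
Column maxima: Route-1 → 7, Route-2 → 5; minimax = 5.
4 ≠ 5, so there is no saddle point; optimal play is mixed.
Let the inspector play Gate-1 with probability p. Expected payoff against Route-1: 7p + 4(1−p) = 3p + 4; against Route-2: (-6)p + 5(1−p) = −11p + 5.
Setting these equal: 3p + 4 = −11p + 5 ⇒ 14p = 1 ⇒ p = 1/14, and the value is (3)·(1/14) + 4 = 59/14.
For the smuggler: with q = P(Route-1), equating Gate-1's and Gate-2's payoffs gives 13q − 6 = −q + 5 ⇒ q = 11/14.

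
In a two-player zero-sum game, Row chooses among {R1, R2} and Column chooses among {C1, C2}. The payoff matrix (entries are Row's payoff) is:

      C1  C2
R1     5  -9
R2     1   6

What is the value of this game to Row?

39/19

Row minima: R1 → -9, R2 → 1; maximin = 1.
Column maxima: C1 → 5, C2 → 6; minimax = 5.
1 ≠ 5, so there is no saddle point; optimal play is mixed.
Let Row play R1 with probability p. Expected payoff against C1: 5p + 1(1−p) = 4p + 1; against C2: (-9)p + 6(1−p) = −15p + 6.
Setting these equal: 4p + 1 = −15p + 6 ⇒ 19p = 5 ⇒ p = 5/19, and the value is (4)·(5/19) + 1 = 39/19.
For Column: with q = P(C1), equating R1's and R2's payoffs gives 14q − 9 = −5q + 6 ⇒ q = 15/19.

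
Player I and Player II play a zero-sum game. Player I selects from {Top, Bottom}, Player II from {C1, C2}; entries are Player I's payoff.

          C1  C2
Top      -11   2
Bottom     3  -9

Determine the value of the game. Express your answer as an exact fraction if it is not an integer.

-93/25

Row minima: Top → -11, Bottom → -9; maximin = -9.
Column maxima: C1 → 3, C2 → 2; minimax = 2.
-9 ≠ 2, so there is no saddle point; optimal play is mixed.
Let Player I play Top with probability p. Expected payoff against C1: (-11)p + 3(1−p) = −14p + 3; against C2: 2p + (-9)(1−p) = 11p − 9.
Setting these equal: −14p + 3 = 11p − 9 ⇒ −25p = -12 ⇒ p = 12/25, and the value is (-14)·(12/25) + 3 = -93/25.
For Player II: with q = P(C1), equating Top's and Bottom's payoffs gives −13q + 2 = 12q − 9 ⇒ q = 11/25.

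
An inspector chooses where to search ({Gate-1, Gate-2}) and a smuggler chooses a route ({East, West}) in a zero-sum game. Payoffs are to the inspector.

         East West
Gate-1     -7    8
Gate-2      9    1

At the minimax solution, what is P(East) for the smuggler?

7/23

Row minima: Gate-1 → -7, Gate-2 → 1; maximin = 1.
Column maxima: East → 9, West → 8; minimax = 8.
1 ≠ 8, so there is no saddle point; optimal play is mixed.
Let the inspector play Gate-1 with probability p. Expected payoff against East: (-7)p + 9(1−p) = −16p + 9; against West: 8p + 1(1−p) = 7p + 1.
Setting these equal: −16p + 9 = 7p + 1 ⇒ −23p = -8 ⇒ p = 8/23, and the value is (-16)·(8/23) + 9 = 79/23.
For the smuggler: with q = P(East), equating Gate-1's and Gate-2's payoffs gives −15q + 8 = 8q + 1 ⇒ q = 7/23.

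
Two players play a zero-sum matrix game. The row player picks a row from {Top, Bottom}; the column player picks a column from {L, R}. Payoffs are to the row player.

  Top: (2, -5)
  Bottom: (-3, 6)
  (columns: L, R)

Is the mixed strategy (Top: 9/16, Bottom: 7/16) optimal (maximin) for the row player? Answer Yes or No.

Against L this mix gives (9/16)·2 + (7/16)·(-3) = -3/16.
Against R this mix gives (9/16)·(-5) + (7/16)·6 = -3/16.
All of the column player's active replies (L, R) yield -3/16, and no column does worse for the row player. The mix makes the column player indifferent and guarantees -3/16, so it is optimal.

Yes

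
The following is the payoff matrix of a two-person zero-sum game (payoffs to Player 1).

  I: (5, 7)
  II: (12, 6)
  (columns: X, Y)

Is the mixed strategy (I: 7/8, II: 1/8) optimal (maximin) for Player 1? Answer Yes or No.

Against X this mix gives (7/8)·5 + (1/8)·12 = 47/8.
Against Y this mix gives (7/8)·7 + (1/8)·6 = 55/8.
Player 2 will play X, holding Player 1 to 47/8. Shifting weight toward the row that does better against X would raise this floor (the equalizing mix achieves 27/4 against both X and Y), so the proposed strategy is not optimal.

No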